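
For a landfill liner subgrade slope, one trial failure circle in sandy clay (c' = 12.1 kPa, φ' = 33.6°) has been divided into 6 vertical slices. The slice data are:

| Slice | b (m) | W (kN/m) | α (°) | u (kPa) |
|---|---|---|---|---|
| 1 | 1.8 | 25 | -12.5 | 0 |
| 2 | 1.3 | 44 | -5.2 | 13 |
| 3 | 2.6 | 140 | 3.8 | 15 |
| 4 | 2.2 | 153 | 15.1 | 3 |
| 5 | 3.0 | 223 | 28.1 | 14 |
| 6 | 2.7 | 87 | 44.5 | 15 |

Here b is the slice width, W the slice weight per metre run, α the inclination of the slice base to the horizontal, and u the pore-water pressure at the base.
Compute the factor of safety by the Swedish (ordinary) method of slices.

Ordinary method of slices: FS = Σ[c'·Δl_i + (W_i cosα_i − u_i·Δl_i)·tanφ'] / Σ W_i sinα_i, with Δl_i = b_i / cosα_i.
Slice 1: Δl = 1.8/cos(-12.5°) = 1.844 m; N'_1 = 25·cos(-12.5°) − 0·1.844 = 24.4; c'Δl = 22.31; W sinα = -5.4
Slice 2: Δl = 1.3/cos(-5.2°) = 1.305 m; N'_2 = 44·cos(-5.2°) − 13·1.305 = 26.8; c'Δl = 15.80; W sinα = -4.0
Slice 3: Δl = 2.6/cos3.8° = 2.606 m; N'_3 = 140·cos3.8° − 15·2.606 = 100.6; c'Δl = 31.53; W sinα = 9.3
Slice 4: Δl = 2.2/cos15.1° = 2.279 m; N'_4 = 153·cos15.1° − 3·2.279 = 140.9; c'Δl = 27.57; W sinα = 39.9
Slice 5: Δl = 3.0/cos28.1° = 3.401 m; N'_5 = 223·cos28.1° − 14·3.401 = 149.1; c'Δl = 41.15; W sinα = 105.0
Slice 6: Δl = 2.7/cos44.5° = 3.785 m; N'_6 = 87·cos44.5° − 15·3.785 = 5.3; c'Δl = 45.80; W sinα = 61.0
Σc'Δl = 184.2 kN/m; ΣN' = 447.1 kN/m; ΣW sinα = 205.8 kN/m
Resisting = 184.2 + 447.1·tan33.6° = 184.2 + 297.1 = 481.2 kN/m
FS = 481.2 / 205.8 = 2.339

FS = 2.34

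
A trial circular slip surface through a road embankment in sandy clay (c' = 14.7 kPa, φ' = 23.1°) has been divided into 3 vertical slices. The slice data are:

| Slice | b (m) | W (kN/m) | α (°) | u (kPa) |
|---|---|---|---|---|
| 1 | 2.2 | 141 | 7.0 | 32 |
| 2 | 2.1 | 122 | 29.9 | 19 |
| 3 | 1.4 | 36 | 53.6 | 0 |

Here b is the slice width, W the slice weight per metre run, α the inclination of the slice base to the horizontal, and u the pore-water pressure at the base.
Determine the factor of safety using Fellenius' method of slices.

Ordinary method of slices: FS = Σ[c'·Δl_i + (W_i cosα_i − u_i·Δl_i)·tanφ'] / Σ W_i sinα_i, with Δl_i = b_i / cosα_i.
Slice 1: Δl = 2.2/cos7.0° = 2.217 m; N'_1 = 141·cos7.0° − 32·2.217 = 69.0; c'Δl = 32.58; W sinα = 17.2
Slice 2: Δl = 2.1/cos29.9° = 2.422 m; N'_2 = 122·cos29.9° − 19·2.422 = 59.7; c'Δl = 35.61; W sinα = 60.8
Slice 3: Δl = 1.4/cos53.6° = 2.359 m; N'_3 = 36·cos53.6° − 0·2.359 = 21.4; c'Δl = 34.68; W sinα = 29.0
Σc'Δl = 102.9 kN/m; ΣN' = 150.1 kN/m; ΣW sinα = 107.0 kN/m
Resisting = 102.9 + 150.1·tan23.1° = 102.9 + 64.0 = 166.9 kN/m
FS = 166.9 / 107.0 = 1.560

FS = 1.56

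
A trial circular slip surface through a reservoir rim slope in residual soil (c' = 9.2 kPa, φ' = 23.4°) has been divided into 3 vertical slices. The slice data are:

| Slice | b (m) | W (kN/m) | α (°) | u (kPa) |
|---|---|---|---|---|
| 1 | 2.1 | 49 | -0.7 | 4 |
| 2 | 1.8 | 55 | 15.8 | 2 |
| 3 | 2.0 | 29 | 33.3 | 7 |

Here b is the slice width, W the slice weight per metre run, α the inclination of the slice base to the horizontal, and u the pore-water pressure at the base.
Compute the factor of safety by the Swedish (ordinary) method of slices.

FS = 3.32

Ordinary method of slices: FS = Σ[c'·Δl_i + (W_i cosα_i − u_i·Δl_i)·tanφ'] / Σ W_i sinα_i, with Δl_i = b_i / cosα_i.
Slice 1: Δl = 2.1/cos(-0.7°) = 2.100 m; N'_1 = 49·cos(-0.7°) − 4·2.100 = 40.6; c'Δl = 19.32; W sinα = -0.6
Slice 2: Δl = 1.8/cos15.8° = 1.871 m; N'_2 = 55·cos15.8° − 2·1.871 = 49.2; c'Δl = 17.21; W sinα = 15.0
Slice 3: Δl = 2.0/cos33.3° = 2.393 m; N'_3 = 29·cos33.3° − 7·2.393 = 7.5; c'Δl = 22.01; W sinα = 15.9
Σc'Δl = 58.5 kN/m; ΣN' = 97.3 kN/m; ΣW sinα = 30.3 kN/m
Resisting = 58.5 + 97.3·tan23.4° = 58.5 + 42.1 = 100.6 kN/m
FS = 100.6 / 30.3 = 3.322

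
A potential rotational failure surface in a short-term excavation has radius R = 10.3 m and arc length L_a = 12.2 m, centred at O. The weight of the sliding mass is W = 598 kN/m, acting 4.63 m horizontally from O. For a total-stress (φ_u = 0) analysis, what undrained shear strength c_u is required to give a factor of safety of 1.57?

FS = c_u·L_a·R / (W·d), so c_u = FS·W·d / (L_a·R).
c_u = 1.57·598·4.63 / (12.20·10.3) = 4346.9 / 125.66 = 34.59 kPa

c_u = 34.6 kPa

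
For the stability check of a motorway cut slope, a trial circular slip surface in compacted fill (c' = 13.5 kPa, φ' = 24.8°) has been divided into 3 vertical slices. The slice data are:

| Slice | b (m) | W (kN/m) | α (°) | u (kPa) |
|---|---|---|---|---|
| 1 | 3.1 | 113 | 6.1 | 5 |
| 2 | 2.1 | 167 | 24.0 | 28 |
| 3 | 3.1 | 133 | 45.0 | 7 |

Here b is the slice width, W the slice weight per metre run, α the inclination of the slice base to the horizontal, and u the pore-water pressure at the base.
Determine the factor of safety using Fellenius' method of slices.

FS = 1.42

Ordinary method of slices: FS = Σ[c'·Δl_i + (W_i cosα_i − u_i·Δl_i)·tanφ'] / Σ W_i sinα_i, with Δl_i = b_i / cosα_i.
Slice 1: Δl = 3.1/cos6.1° = 3.118 m; N'_1 = 113·cos6.1° − 5·3.118 = 96.8; c'Δl = 42.09; W sinα = 12.0
Slice 2: Δl = 2.1/cos24.0° = 2.299 m; N'_2 = 167·cos24.0° − 28·2.299 = 88.2; c'Δl = 31.03; W sinα = 67.9
Slice 3: Δl = 3.1/cos45.0° = 4.384 m; N'_3 = 133·cos45.0° − 7·4.384 = 63.4; c'Δl = 59.18; W sinα = 94.0
Σc'Δl = 132.3 kN/m; ΣN' = 248.3 kN/m; ΣW sinα = 174.0 kN/m
Resisting = 132.3 + 248.3·tan24.8° = 132.3 + 114.7 = 247.0 kN/m
FS = 247.0 / 174.0 = 1.420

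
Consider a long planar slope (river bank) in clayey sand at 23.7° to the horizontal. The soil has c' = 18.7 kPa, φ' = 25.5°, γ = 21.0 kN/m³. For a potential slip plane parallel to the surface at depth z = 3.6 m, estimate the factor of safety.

For an infinite slope with a slip plane parallel to the surface (no pore pressure): FS = [c' + γz cos²β tanφ'] / [γz sinβ cosβ].
γz = 21.0·3.6 = 75.60 kN/m²
Numerator = 18.7 + 75.60·cos²23.7°·tan25.5° = 18.7 + 75.60·0.8384·0.4770 = 48.934 kPa
Denominator = 75.60·sin23.7°·cos23.7° = 75.60·0.4019·0.9157 = 27.824 kPa
FS = 48.934 / 27.824 = 1.759

FS = 1.76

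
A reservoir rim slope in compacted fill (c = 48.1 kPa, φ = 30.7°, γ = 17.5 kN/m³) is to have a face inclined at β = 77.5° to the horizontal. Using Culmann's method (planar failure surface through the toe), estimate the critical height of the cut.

H_c = 29.26 m

Culmann's analysis gives the critical failure plane at α_cr = (β + φ)/2 = (77.5 + 30.7)/2 = 54.1°, and the critical height
H_c = (4c/γ) · sinβ cosφ / [1 − cos(β − φ)]
    = (4·48.1/17.5) · sin77.5°·cos30.7° / [1 − cos(46.8°)]
    = 10.994 · 0.9763·0.8599 / [1 − 0.6845]
    = 10.994 · 0.8395 / 0.3155
    = 29.26 m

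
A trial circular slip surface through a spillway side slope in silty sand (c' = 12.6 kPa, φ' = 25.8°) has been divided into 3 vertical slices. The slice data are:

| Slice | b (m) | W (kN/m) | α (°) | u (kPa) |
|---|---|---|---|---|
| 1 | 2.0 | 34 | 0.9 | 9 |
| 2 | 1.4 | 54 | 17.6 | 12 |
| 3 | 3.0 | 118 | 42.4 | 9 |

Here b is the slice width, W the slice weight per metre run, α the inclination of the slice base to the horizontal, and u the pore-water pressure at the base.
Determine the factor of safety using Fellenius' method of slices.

Ordinary method of slices: FS = Σ[c'·Δl_i + (W_i cosα_i − u_i·Δl_i)·tanφ'] / Σ W_i sinα_i, with Δl_i = b_i / cosα_i.
Slice 1: Δl = 2.0/cos0.9° = 2.000 m; N'_1 = 34·cos0.9° − 9·2.000 = 16.0; c'Δl = 25.20; W sinα = 0.5
Slice 2: Δl = 1.4/cos17.6° = 1.469 m; N'_2 = 54·cos17.6° − 12·1.469 = 33.8; c'Δl = 18.51; W sinα = 16.3
Slice 3: Δl = 3.0/cos42.4° = 4.063 m; N'_3 = 118·cos42.4° − 9·4.063 = 50.6; c'Δl = 51.19; W sinα = 79.6
Σc'Δl = 94.9 kN/m; ΣN' = 100.4 kN/m; ΣW sinα = 96.4 kN/m
Resisting = 94.9 + 100.4·tan25.8° = 94.9 + 48.5 = 143.4 kN/m
FS = 143.4 / 96.4 = 1.488

FS = 1.49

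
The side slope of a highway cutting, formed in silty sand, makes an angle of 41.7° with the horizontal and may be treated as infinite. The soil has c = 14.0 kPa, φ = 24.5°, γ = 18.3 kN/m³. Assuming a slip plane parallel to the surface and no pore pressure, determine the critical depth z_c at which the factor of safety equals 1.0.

Setting FS = 1.00 in FS = [c + γz cos²β tanφ] / [γz sinβ cosβ] and solving for z:
z = c / [γ cosβ (FS·sinβ − cosβ·tanφ)]
  = 14.0 / [18.3·cos41.7°·(1.00·sin41.7° − cos41.7°·tan24.5°)]
  = 14.0 / [18.3·0.7466·(1.00·0.6652 − 0.7466·0.4557)]
  = 14.0 / 4.4402 = 3.153 m

z_c = 3.15 m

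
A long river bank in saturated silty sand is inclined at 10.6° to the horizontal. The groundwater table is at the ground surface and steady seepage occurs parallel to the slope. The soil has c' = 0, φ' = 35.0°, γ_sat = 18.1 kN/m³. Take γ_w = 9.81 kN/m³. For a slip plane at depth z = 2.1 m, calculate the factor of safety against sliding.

FS = 1.71

With seepage parallel to the slope and the water table at the surface, the effective normal stress on the slip plane uses the buoyant unit weight γ' = γ_sat − γ_w while the driving shear stress uses γ_sat:
FS = [c' + γ' z cos²β tanφ'] / [γ_sat z sinβ cosβ]
(For c' = 0 this reduces to FS = (γ'/γ_sat)·tanφ'/tanβ.)
γ' = 18.1 − 9.81 = 8.29 kN/m³
Numerator = 0.0 + 8.29·2.1·cos²10.6°·tan35.0° = 0.0 + 8.29·2.1·0.9662·0.7002 = 11.777 kPa
Denominator = 18.1·2.1·sin10.6°·cos10.6° = 18.1·2.1·0.1840·0.9829 = 6.873 kPa
FS = 11.777 / 6.873 = 1.714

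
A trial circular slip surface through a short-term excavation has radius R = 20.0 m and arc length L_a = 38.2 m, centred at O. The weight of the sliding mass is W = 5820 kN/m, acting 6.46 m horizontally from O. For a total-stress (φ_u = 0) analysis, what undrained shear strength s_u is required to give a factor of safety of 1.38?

s_u = 67.9 kPa

FS = s_u·L_a·R / (W·d), so s_u = FS·W·d / (L_a·R).
s_u = 1.38·5820·6.46 / (38.20·20.0) = 51884.1 / 764.00 = 67.91 kPa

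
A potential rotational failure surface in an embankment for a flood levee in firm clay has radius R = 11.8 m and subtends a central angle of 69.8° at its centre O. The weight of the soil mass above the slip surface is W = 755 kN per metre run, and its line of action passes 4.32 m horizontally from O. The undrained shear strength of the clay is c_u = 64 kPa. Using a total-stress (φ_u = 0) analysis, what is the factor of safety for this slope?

Taking moments about the centre O, the resisting moment is provided by the undrained shear strength acting along the arc:
Arc length L_a = R·θ = 11.8·(69.8°·π/180) = 11.8·1.2182 = 14.38 m
M_R = c_u·L_a·R = 64·14.38·11.8 = 10856.2 kN·m/m
M_D = W·d = 755·4.32 = 3261.6 kN·m/m
FS = M_R / M_D = 10856.2 / 3261.6 = 3.328

FS = 3.33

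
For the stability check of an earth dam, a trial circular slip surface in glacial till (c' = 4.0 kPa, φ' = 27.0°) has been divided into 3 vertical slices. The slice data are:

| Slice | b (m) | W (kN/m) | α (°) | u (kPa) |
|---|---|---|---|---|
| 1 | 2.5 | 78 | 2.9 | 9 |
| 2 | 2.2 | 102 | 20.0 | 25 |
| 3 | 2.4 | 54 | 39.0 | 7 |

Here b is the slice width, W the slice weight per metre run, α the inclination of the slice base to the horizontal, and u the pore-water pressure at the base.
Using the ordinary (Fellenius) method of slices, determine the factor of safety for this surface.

Ordinary method of slices: FS = Σ[c'·Δl_i + (W_i cosα_i − u_i·Δl_i)·tanφ'] / Σ W_i sinα_i, with Δl_i = b_i / cosα_i.
Slice 1: Δl = 2.5/cos2.9° = 2.503 m; N'_1 = 78·cos2.9° − 9·2.503 = 55.4; c'Δl = 10.01; W sinα = 3.9
Slice 2: Δl = 2.2/cos20.0° = 2.341 m; N'_2 = 102·cos20.0° − 25·2.341 = 37.3; c'Δl = 9.36; W sinα = 34.9
Slice 3: Δl = 2.4/cos39.0° = 3.088 m; N'_3 = 54·cos39.0° − 7·3.088 = 20.3; c'Δl = 12.35; W sinα = 34.0
Σc'Δl = 31.7 kN/m; ΣN' = 113.0 kN/m; ΣW sinα = 72.8 kN/m
Resisting = 31.7 + 113.0·tan27.0° = 31.7 + 57.6 = 89.3 kN/m
FS = 89.3 / 72.8 = 1.227

FS = 1.23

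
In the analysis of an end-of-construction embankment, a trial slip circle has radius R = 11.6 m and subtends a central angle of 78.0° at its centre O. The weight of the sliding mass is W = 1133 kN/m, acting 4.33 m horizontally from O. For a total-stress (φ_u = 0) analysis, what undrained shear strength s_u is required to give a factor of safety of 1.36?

s_u = 36.4 kPa

FS = s_u·L_a·R / (W·d), so s_u = FS·W·d / (L_a·R).
Arc length L_a = R·θ = 11.6·(78.0°·π/180) = 11.6·1.3614 = 15.79 m
s_u = 1.36·1133·4.33 / (15.79·11.6) = 6672.0 / 183.18 = 36.42 kPa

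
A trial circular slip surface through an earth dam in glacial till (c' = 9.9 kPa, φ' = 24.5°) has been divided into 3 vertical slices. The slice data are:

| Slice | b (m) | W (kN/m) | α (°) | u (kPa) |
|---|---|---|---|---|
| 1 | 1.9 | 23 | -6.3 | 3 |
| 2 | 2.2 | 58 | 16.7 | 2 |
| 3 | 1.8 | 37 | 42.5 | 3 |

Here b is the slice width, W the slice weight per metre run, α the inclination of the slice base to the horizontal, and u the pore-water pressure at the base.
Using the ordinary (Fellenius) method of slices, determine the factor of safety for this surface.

Ordinary method of slices: FS = Σ[c'·Δl_i + (W_i cosα_i − u_i·Δl_i)·tanφ'] / Σ W_i sinα_i, with Δl_i = b_i / cosα_i.
Slice 1: Δl = 1.9/cos(-6.3°) = 1.912 m; N'_1 = 23·cos(-6.3°) − 3·1.912 = 17.1; c'Δl = 18.92; W sinα = -2.5
Slice 2: Δl = 2.2/cos16.7° = 2.297 m; N'_2 = 58·cos16.7° − 2·2.297 = 51.0; c'Δl = 22.74; W sinα = 16.7
Slice 3: Δl = 1.8/cos42.5° = 2.441 m; N'_3 = 37·cos42.5° − 3·2.441 = 20.0; c'Δl = 24.17; W sinα = 25.0
Σc'Δl = 65.8 kN/m; ΣN' = 88.0 kN/m; ΣW sinα = 39.1 kN/m
Resisting = 65.8 + 88.0·tan24.5° = 65.8 + 40.1 = 106.0 kN/m
FS = 106.0 / 39.1 = 2.707

FS = 2.71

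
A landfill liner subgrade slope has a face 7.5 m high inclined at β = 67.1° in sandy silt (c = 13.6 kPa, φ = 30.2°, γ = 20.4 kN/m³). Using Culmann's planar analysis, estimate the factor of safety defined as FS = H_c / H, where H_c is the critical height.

H_c = (4c/γ) · sinβ cosφ / [1 − cos(β − φ)]
    = (4·13.6/20.4) · sin67.1°·cos30.2° / [1 − cos36.9°]
    = 2.667 · 0.7962 / 0.2003 = 10.60 m
FS = H_c / H = 10.60 / 7.5 = 1.413

FS = 1.41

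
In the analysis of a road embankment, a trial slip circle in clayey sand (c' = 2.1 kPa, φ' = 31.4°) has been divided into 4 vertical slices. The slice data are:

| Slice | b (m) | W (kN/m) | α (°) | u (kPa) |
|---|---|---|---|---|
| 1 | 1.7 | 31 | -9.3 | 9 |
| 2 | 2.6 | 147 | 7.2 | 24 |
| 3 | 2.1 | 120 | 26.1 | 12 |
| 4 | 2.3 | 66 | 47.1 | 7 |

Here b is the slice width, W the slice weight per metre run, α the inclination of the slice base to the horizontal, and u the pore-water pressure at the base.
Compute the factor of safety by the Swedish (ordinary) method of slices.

Ordinary method of slices: FS = Σ[c'·Δl_i + (W_i cosα_i − u_i·Δl_i)·tanφ'] / Σ W_i sinα_i, with Δl_i = b_i / cosα_i.
Slice 1: Δl = 1.7/cos(-9.3°) = 1.723 m; N'_1 = 31·cos(-9.3°) − 9·1.723 = 15.1; c'Δl = 3.62; W sinα = -5.0
Slice 2: Δl = 2.6/cos7.2° = 2.621 m; N'_2 = 147·cos7.2° − 24·2.621 = 82.9; c'Δl = 5.50; W sinα = 18.4
Slice 3: Δl = 2.1/cos26.1° = 2.338 m; N'_3 = 120·cos26.1° − 12·2.338 = 79.7; c'Δl = 4.91; W sinα = 52.8
Slice 4: Δl = 2.3/cos47.1° = 3.379 m; N'_4 = 66·cos47.1° − 7·3.379 = 21.3; c'Δl = 7.10; W sinα = 48.3
Σc'Δl = 21.1 kN/m; ΣN' = 199.0 kN/m; ΣW sinα = 114.6 kN/m
Resisting = 21.1 + 199.0·tan31.4° = 21.1 + 121.5 = 142.6 kN/m
FS = 142.6 / 114.6 = 1.245

FS = 1.24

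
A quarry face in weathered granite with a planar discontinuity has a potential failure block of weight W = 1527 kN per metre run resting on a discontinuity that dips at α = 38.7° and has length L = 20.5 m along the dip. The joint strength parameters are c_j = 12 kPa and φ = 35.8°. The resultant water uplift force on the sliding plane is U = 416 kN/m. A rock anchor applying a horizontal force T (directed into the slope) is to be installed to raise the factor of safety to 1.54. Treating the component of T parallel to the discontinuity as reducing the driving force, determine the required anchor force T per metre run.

Resolving forces along and normal to the sliding plane, with the horizontal anchor force T adding T·sinα to the effective normal force and T·cosα acting up the plane against the driving force:
FS = [c_jL + (W cosα − U + T sinα) tanφ] / [W sinα − T cosα]
Without the anchor: N' = 775.7 kN/m, driving T_d = 954.7 kN/m, resisting R = 12·20.5 + 775.7·tan35.8° = 805.5 kN/m, FS = 0.84.
Setting FS = 1.54 and solving for T:
1.54·(954.7 − T cos38.7°) = 805.5 + T sin38.7°·tan35.8°
T·(sin38.7°·tan35.8° + 1.54·cos38.7°) = 1.54·954.7 − 805.5
T·(0.6252·0.7212 + 1.54·0.7804) = 1470.3 − 805.5 = 664.8
T·1.6528 = 664.8
T = 402.3 kN/m

T = 402 kN/m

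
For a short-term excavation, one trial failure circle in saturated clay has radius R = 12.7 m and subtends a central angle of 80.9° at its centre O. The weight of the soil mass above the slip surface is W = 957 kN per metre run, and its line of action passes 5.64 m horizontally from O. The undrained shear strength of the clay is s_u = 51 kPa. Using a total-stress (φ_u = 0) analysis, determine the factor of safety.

Taking moments about the centre O, the resisting moment is provided by the undrained shear strength acting along the arc:
Arc length L_a = R·θ = 12.7·(80.9°·π/180) = 12.7·1.4120 = 17.93 m
M_R = s_u·L_a·R = 51·17.93·12.7 = 11614.6 kN·m/m
M_D = W·d = 957·5.64 = 5397.5 kN·m/m
FS = M_R / M_D = 11614.6 / 5397.5 = 2.152

FS = 2.15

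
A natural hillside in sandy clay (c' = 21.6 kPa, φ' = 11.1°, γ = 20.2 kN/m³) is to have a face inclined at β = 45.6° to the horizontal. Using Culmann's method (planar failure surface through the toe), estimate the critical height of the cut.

H_c = 17.05 m

Culmann's analysis gives the critical failure plane at α_cr = (β + φ')/2 = (45.6 + 11.1)/2 = 28.4°, and the critical height
H_c = (4c'/γ) · sinβ cosφ' / [1 − cos(β − φ')]
    = (4·21.6/20.2) · sin45.6°·cos11.1° / [1 − cos(34.5°)]
    = 4.277 · 0.7145·0.9813 / [1 − 0.8241]
    = 4.277 · 0.7011 / 0.1759
    = 17.05 m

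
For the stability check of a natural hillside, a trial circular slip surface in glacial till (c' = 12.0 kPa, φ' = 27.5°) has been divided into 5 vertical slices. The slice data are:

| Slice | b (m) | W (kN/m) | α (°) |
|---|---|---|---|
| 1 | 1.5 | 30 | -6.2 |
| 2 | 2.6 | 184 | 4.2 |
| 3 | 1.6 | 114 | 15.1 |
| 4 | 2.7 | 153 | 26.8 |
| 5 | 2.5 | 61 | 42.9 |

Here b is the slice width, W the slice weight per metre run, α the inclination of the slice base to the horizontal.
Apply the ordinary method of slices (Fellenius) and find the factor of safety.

Ordinary method of slices: FS = Σ[c'·Δl_i + (W_i cosα_i)·tanφ'] / Σ W_i sinα_i, with Δl_i = b_i / cosα_i.
Slice 1: Δl = 1.5/cos(-6.2°) = 1.509 m; N'_1 = 30·cos(-6.2°) = 29.8; c'Δl = 18.11; W sinα = -3.2
Slice 2: Δl = 2.6/cos4.2° = 2.607 m; N'_2 = 184·cos4.2° = 183.5; c'Δl = 31.28; W sinα = 13.5
Slice 3: Δl = 1.6/cos15.1° = 1.657 m; N'_3 = 114·cos15.1° = 110.1; c'Δl = 19.89; W sinα = 29.7
Slice 4: Δl = 2.7/cos26.8° = 3.025 m; N'_4 = 153·cos26.8° = 136.6; c'Δl = 36.30; W sinα = 69.0
Slice 5: Δl = 2.5/cos42.9° = 3.413 m; N'_5 = 61·cos42.9° = 44.7; c'Δl = 40.95; W sinα = 41.5
Σc'Δl = 146.5 kN/m; ΣN' = 504.6 kN/m; ΣW sinα = 150.4 kN/m
Resisting = 146.5 + 504.6·tan27.5° = 146.5 + 262.7 = 409.2 kN/m
FS = 409.2 / 150.4 = 2.720

FS = 2.72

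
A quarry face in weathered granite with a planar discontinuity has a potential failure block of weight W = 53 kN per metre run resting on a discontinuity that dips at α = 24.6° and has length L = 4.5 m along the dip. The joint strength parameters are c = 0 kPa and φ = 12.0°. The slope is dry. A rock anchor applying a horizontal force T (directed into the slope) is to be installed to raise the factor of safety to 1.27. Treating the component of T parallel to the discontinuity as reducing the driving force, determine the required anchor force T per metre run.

T = 14 kN/m

Resolving forces along and normal to the sliding plane, with the horizontal anchor force T adding T·sinα to the effective normal force and T·cosα acting up the plane against the driving force:
FS = [cL + (W cosα + T sinα) tanφ] / [W sinα − T cosα]
Without the anchor: N' = 48.2 kN/m, driving T_d = 22.1 kN/m, resisting R = 0·4.5 + 48.2·tan12.0° = 10.2 kN/m, FS = 0.46.
Setting FS = 1.27 and solving for T:
1.27·(22.1 − T cos24.6°) = 10.2 + T sin24.6°·tan12.0°
T·(sin24.6°·tan12.0° + 1.27·cos24.6°) = 1.27·22.1 − 10.2
T·(0.4163·0.2126 + 1.27·0.9092) = 28.0 − 10.2 = 17.8
T·1.2432 = 17.8
T = 14.3 kN/m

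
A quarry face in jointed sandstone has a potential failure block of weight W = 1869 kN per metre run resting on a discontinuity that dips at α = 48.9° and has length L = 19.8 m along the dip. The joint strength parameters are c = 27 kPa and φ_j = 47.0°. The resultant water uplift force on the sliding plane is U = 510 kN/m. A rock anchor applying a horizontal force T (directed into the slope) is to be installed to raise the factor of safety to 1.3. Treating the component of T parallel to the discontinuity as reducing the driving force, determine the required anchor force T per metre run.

T = 316 kN/m

Resolving forces along and normal to the sliding plane, with the horizontal anchor force T adding T·sinα to the effective normal force and T·cosα acting up the plane against the driving force:
FS = [cL + (W cosα − U + T sinα) tanφ_j] / [W sinα − T cosα]
Without the anchor: N' = 718.6 kN/m, driving T_d = 1408.4 kN/m, resisting R = 27·19.8 + 718.6·tan47.0° = 1305.2 kN/m, FS = 0.93.
Setting FS = 1.3 and solving for T:
1.3·(1408.4 − T cos48.9°) = 1305.2 + T sin48.9°·tan47.0°
T·(sin48.9°·tan47.0° + 1.3·cos48.9°) = 1.3·1408.4 − 1305.2
T·(0.7536·1.0724 + 1.3·0.6574) = 1830.9 − 1305.2 = 525.7
T·1.6627 = 525.7
T = 316.2 kN/m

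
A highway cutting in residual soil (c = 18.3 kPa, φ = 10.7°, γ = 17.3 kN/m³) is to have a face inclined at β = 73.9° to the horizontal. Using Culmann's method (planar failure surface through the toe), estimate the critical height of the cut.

H_c = 7.27 m

Culmann's analysis gives the critical failure plane at α_cr = (β + φ)/2 = (73.9 + 10.7)/2 = 42.3°, and the critical height
H_c = (4c/γ) · sinβ cosφ / [1 − cos(β − φ)]
    = (4·18.3/17.3) · sin73.9°·cos10.7° / [1 − cos(63.2°)]
    = 4.231 · 0.9608·0.9826 / [1 − 0.4509]
    = 4.231 · 0.9441 / 0.5491
    = 7.27 m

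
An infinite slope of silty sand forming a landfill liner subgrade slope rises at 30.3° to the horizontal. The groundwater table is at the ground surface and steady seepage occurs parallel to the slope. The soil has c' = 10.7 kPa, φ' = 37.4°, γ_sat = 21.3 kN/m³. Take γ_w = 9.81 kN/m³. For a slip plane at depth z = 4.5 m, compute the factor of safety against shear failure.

FS = 0.96

With seepage parallel to the slope and the water table at the surface, the effective normal stress on the slip plane uses the buoyant unit weight γ' = γ_sat − γ_w while the driving shear stress uses γ_sat:
FS = [c' + γ' z cos²β tanφ'] / [γ_sat z sinβ cosβ]
γ' = 21.3 − 9.81 = 11.49 kN/m³
Numerator = 10.7 + 11.49·4.5·cos²30.3°·tan37.4° = 10.7 + 11.49·4.5·0.7455·0.7646 = 40.169 kPa
Denominator = 21.3·4.5·sin30.3°·cos30.3° = 21.3·4.5·0.5045·0.8634 = 41.753 kPa
FS = 40.169 / 41.753 = 0.962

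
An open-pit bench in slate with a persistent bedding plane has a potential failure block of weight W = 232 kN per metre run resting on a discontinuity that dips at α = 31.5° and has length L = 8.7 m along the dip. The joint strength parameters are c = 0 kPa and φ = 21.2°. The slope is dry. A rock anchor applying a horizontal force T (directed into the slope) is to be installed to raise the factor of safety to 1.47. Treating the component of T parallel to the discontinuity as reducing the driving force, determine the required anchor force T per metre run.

T = 70 kN/m

Resolving forces along and normal to the sliding plane, with the horizontal anchor force T adding T·sinα to the effective normal force and T·cosα acting up the plane against the driving force:
FS = [cL + (W cosα + T sinα) tanφ] / [W sinα − T cosα]
Without the anchor: N' = 197.8 kN/m, driving T_d = 121.2 kN/m, resisting R = 0·8.7 + 197.8·tan21.2° = 76.7 kN/m, FS = 0.63.
Setting FS = 1.47 and solving for T:
1.47·(121.2 − T cos31.5°) = 76.7 + T sin31.5°·tan21.2°
T·(sin31.5°·tan21.2° + 1.47·cos31.5°) = 1.47·121.2 − 76.7
T·(0.5225·0.3879 + 1.47·0.8526) = 178.2 − 76.7 = 101.5
T·1.4560 = 101.5
T = 69.7 kN/m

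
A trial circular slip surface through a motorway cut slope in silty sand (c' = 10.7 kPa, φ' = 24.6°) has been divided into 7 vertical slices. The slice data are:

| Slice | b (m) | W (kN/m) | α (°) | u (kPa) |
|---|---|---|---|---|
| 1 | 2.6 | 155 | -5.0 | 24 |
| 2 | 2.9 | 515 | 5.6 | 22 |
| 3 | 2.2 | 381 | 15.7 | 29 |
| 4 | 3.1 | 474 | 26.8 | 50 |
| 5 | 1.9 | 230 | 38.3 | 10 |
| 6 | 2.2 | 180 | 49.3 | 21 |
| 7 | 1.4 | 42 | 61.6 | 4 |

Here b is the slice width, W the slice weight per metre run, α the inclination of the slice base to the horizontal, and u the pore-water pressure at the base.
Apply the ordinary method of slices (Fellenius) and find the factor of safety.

Ordinary method of slices: FS = Σ[c'·Δl_i + (W_i cosα_i − u_i·Δl_i)·tanφ'] / Σ W_i sinα_i, with Δl_i = b_i / cosα_i.
Slice 1: Δl = 2.6/cos(-5.0°) = 2.610 m; N'_1 = 155·cos(-5.0°) − 24·2.610 = 91.8; c'Δl = 27.93; W sinα = -13.5
Slice 2: Δl = 2.9/cos5.6° = 2.914 m; N'_2 = 515·cos5.6° − 22·2.914 = 448.4; c'Δl = 31.18; W sinα = 50.3
Slice 3: Δl = 2.2/cos15.7° = 2.285 m; N'_3 = 381·cos15.7° − 29·2.285 = 300.5; c'Δl = 24.45; W sinα = 103.1
Slice 4: Δl = 3.1/cos26.8° = 3.473 m; N'_4 = 474·cos26.8° − 50·3.473 = 249.4; c'Δl = 37.16; W sinα = 213.7
Slice 5: Δl = 1.9/cos38.3° = 2.421 m; N'_5 = 230·cos38.3° − 10·2.421 = 156.3; c'Δl = 25.91; W sinα = 142.5
Slice 6: Δl = 2.2/cos49.3° = 3.374 m; N'_6 = 180·cos49.3° − 21·3.374 = 46.5; c'Δl = 36.10; W sinα = 136.5
Slice 7: Δl = 1.4/cos61.6° = 2.944 m; N'_7 = 42·cos61.6° − 4·2.944 = 8.2; c'Δl = 31.50; W sinα = 36.9
Σc'Δl = 214.2 kN/m; ΣN' = 1301.2 kN/m; ΣW sinα = 669.5 kN/m
Resisting = 214.2 + 1301.2·tan24.6° = 214.2 + 595.7 = 809.9 kN/m
FS = 809.9 / 669.5 = 1.210

FS = 1.21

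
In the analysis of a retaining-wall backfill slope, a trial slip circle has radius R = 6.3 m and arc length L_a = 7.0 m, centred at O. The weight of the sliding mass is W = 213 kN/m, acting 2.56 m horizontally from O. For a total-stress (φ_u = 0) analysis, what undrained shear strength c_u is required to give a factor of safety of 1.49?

FS = c_u·L_a·R / (W·d), so c_u = FS·W·d / (L_a·R).
c_u = 1.49·213·2.56 / (7.00·6.3) = 812.5 / 44.10 = 18.42 kPa

c_u = 18.4 kPa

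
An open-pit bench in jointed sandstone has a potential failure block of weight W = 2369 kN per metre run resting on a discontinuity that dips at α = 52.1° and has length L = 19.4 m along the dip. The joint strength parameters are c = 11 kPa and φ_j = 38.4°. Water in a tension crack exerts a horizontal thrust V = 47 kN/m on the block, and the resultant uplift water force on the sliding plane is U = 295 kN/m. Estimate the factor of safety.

FS = 0.58

Resolving the block weight along and normal to the plane and applying the Mohr–Coulomb strength on the joint:
N' = W cosα − U − V sinα = 2369·cos52.1° − 295 − 47·sin52.1° = 1123.2 kN/m
Driving force T = W sinα + V cosα = 2369·sin52.1° + 47·cos52.1° = 1898.2 kN/m
Resisting force R = c·L + N'·tanφ_j = 11·19.4 + 1123.2·tan38.4° = 213.4 + 890.2 = 1103.6 kN/m
FS = R / T = 1103.6 / 1898.2 = 0.581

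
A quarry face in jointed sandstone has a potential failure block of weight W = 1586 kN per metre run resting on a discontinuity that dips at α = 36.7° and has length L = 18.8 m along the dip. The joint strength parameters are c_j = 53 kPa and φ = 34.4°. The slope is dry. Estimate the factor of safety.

Resolving the block weight along and normal to the plane and applying the Mohr–Coulomb strength on the joint:
N' = W cosα = 1586·cos36.7° = 1271.6 kN/m
Driving force T = W sinα = 1586·sin36.7° = 947.8 kN/m
Resisting force R = c_j·L + N'·tanφ = 53·18.8 + 1271.6·tan34.4° = 996.4 + 870.7 = 1867.1 kN/m
FS = R / T = 1867.1 / 947.8 = 1.970

FS = 1.97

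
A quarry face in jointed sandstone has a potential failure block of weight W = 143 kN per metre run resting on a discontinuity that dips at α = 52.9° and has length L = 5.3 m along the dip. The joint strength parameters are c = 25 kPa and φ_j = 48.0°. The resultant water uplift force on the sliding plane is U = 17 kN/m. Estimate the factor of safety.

FS = 1.84

Resolving the block weight along and normal to the plane and applying the Mohr–Coulomb strength on the joint:
N' = W cosα − U = 143·cos52.9° − 17 = 69.3 kN/m
Driving force T = W sinα = 143·sin52.9° = 114.1 kN/m
Resisting force R = c·L + N'·tanφ_j = 25·5.3 + 69.3·tan48.0° = 132.5 + 76.9 = 209.4 kN/m
FS = R / T = 209.4 / 114.1 = 1.836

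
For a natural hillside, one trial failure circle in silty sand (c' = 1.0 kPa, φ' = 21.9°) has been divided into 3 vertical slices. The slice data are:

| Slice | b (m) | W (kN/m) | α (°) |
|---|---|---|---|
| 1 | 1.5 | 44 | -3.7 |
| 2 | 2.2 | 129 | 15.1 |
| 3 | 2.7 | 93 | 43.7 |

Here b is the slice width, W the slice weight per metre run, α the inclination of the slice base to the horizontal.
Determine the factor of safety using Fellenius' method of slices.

Ordinary method of slices: FS = Σ[c'·Δl_i + (W_i cosα_i)·tanφ'] / Σ W_i sinα_i, with Δl_i = b_i / cosα_i.
Slice 1: Δl = 1.5/cos(-3.7°) = 1.503 m; N'_1 = 44·cos(-3.7°) = 43.9; c'Δl = 1.50; W sinα = -2.8
Slice 2: Δl = 2.2/cos15.1° = 2.279 m; N'_2 = 129·cos15.1° = 124.5; c'Δl = 2.28; W sinα = 33.6
Slice 3: Δl = 2.7/cos43.7° = 3.735 m; N'_3 = 93·cos43.7° = 67.2; c'Δl = 3.73; W sinα = 64.3
Σc'Δl = 7.5 kN/m; ΣN' = 235.7 kN/m; ΣW sinα = 95.0 kN/m
Resisting = 7.5 + 235.7·tan21.9° = 7.5 + 94.7 = 102.3 kN/m
FS = 102.3 / 95.0 = 1.076

FS = 1.08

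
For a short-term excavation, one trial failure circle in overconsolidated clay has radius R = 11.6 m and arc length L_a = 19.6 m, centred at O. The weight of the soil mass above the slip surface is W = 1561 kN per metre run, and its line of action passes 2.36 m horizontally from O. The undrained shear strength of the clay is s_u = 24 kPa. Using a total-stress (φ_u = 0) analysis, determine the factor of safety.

FS = 1.48

Taking moments about the centre O, the resisting moment is provided by the undrained shear strength acting along the arc:
M_R = s_u·L_a·R = 24·19.60·11.6 = 5456.6 kN·m/m
M_D = W·d = 1561·2.36 = 3684.0 kN·m/m
FS = M_R / M_D = 5456.6 / 3684.0 = 1.481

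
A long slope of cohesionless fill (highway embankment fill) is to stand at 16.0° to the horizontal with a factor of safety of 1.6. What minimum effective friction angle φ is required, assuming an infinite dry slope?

FS = tanφ/tanβ ⇒ tanφ = FS · tanβ = 1.6 · tan16.0° = 0.4588
φ = arctan(0.4588) = 24.65°

φ = 24.6°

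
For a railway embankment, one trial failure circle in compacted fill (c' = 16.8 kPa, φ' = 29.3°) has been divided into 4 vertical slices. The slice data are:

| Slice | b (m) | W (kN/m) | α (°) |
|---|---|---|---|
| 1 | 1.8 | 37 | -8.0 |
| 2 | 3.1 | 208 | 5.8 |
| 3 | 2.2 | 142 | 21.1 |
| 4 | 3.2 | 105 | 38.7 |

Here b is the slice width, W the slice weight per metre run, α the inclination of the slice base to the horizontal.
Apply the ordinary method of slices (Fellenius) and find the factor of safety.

FS = 3.38

Ordinary method of slices: FS = Σ[c'·Δl_i + (W_i cosα_i)·tanφ'] / Σ W_i sinα_i, with Δl_i = b_i / cosα_i.
Slice 1: Δl = 1.8/cos(-8.0°) = 1.818 m; N'_1 = 37·cos(-8.0°) = 36.6; c'Δl = 30.54; W sinα = -5.1
Slice 2: Δl = 3.1/cos5.8° = 3.116 m; N'_2 = 208·cos5.8° = 206.9; c'Δl = 52.35; W sinα = 21.0
Slice 3: Δl = 2.2/cos21.1° = 2.358 m; N'_3 = 142·cos21.1° = 132.5; c'Δl = 39.62; W sinα = 51.1
Slice 4: Δl = 3.2/cos38.7° = 4.100 m; N'_4 = 105·cos38.7° = 81.9; c'Δl = 68.89; W sinα = 65.7
Σc'Δl = 191.4 kN/m; ΣN' = 458.0 kN/m; ΣW sinα = 132.6 kN/m
Resisting = 191.4 + 458.0·tan29.3° = 191.4 + 257.0 = 448.4 kN/m
FS = 448.4 / 132.6 = 3.381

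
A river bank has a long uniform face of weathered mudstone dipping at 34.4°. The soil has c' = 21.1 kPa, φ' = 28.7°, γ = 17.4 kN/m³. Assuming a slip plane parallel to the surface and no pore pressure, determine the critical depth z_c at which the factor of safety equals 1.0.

Setting FS = 1.00 in FS = [c' + γz cos²β tanφ'] / [γz sinβ cosβ] and solving for z:
z = c' / [γ cosβ (FS·sinβ − cosβ·tanφ')]
  = 21.1 / [17.4·cos34.4°·(1.00·sin34.4° − cos34.4°·tan28.7°)]
  = 21.1 / [17.4·0.8251·(1.00·0.5650 − 0.8251·0.5475)]
  = 21.1 / 1.6256 = 12.979 m

z_c = 12.98 m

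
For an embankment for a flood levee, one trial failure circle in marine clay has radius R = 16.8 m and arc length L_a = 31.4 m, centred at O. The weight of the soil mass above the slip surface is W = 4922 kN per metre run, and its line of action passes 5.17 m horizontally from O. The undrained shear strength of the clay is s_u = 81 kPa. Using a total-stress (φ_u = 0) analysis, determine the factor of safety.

Taking moments about the centre O, the resisting moment is provided by the undrained shear strength acting along the arc:
M_R = s_u·L_a·R = 81·31.40·16.8 = 42729.1 kN·m/m
M_D = W·d = 4922·5.17 = 25446.7 kN·m/m
FS = M_R / M_D = 42729.1 / 25446.7 = 1.679

FS = 1.68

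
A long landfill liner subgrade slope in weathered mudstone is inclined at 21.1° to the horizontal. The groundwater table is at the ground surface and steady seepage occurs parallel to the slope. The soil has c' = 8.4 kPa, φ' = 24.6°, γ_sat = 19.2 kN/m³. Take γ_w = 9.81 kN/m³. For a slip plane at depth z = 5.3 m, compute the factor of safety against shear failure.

With seepage parallel to the slope and the water table at the surface, the effective normal stress on the slip plane uses the buoyant unit weight γ' = γ_sat − γ_w while the driving shear stress uses γ_sat:
FS = [c' + γ' z cos²β tanφ'] / [γ_sat z sinβ cosβ]
γ' = 19.2 − 9.81 = 9.39 kN/m³
Numerator = 8.4 + 9.39·5.3·cos²21.1°·tan24.6° = 8.4 + 9.39·5.3·0.8704·0.4578 = 28.232 kPa
Denominator = 19.2·5.3·sin21.1°·cos21.1° = 19.2·5.3·0.3600·0.9330 = 34.177 kPa
FS = 28.232 / 34.177 = 0.826

FS = 0.83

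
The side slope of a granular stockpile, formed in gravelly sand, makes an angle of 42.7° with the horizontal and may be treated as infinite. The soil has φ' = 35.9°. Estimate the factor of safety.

For a dry cohesionless infinite slope the factor of safety is FS = tanφ' / tanβ.
FS = tan35.9° / tan42.7° = 0.7239 / 0.9228 = 0.784

FS = 0.78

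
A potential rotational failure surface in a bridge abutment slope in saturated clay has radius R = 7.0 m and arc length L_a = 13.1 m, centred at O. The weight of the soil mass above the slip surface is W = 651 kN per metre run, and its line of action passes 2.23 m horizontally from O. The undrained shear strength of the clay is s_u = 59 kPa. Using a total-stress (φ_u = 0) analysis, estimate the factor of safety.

FS = 3.73

Taking moments about the centre O, the resisting moment is provided by the undrained shear strength acting along the arc:
M_R = s_u·L_a·R = 59·13.10·7.0 = 5410.3 kN·m/m
M_D = W·d = 651·2.23 = 1451.7 kN·m/m
FS = M_R / M_D = 5410.3 / 1451.7 = 3.727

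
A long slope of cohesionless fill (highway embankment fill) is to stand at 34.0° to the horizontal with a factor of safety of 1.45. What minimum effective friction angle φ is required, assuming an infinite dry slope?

φ = 44.4°

FS = tanφ/tanβ ⇒ tanφ = FS · tanβ = 1.45 · tan34.0° = 0.9780
φ = arctan(0.9780) = 44.36°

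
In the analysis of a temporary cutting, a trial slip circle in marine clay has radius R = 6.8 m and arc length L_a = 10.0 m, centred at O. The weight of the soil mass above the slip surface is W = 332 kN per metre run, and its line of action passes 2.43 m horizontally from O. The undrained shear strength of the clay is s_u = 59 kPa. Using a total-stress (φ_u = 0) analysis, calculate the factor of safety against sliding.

FS = 4.97

Taking moments about the centre O, the resisting moment is provided by the undrained shear strength acting along the arc:
M_R = s_u·L_a·R = 59·10.00·6.8 = 4012.0 kN·m/m
M_D = W·d = 332·2.43 = 806.8 kN·m/m
FS = M_R / M_D = 4012.0 / 806.8 = 4.973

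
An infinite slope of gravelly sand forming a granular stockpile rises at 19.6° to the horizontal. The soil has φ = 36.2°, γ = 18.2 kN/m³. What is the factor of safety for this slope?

FS = 2.06

For a dry cohesionless infinite slope the factor of safety is FS = tanφ / tanβ.
FS = tan36.2° / tan19.6° = 0.7319 / 0.3561 = 2.055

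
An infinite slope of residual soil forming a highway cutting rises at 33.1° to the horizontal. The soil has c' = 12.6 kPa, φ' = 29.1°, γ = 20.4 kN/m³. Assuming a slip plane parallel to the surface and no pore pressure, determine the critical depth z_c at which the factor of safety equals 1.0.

z_c = 9.24 m

Setting FS = 1.00 in FS = [c' + γz cos²β tanφ'] / [γz sinβ cosβ] and solving for z:
z = c' / [γ cosβ (FS·sinβ − cosβ·tanφ')]
  = 12.6 / [20.4·cos33.1°·(1.00·sin33.1° − cos33.1°·tan29.1°)]
  = 12.6 / [20.4·0.8377·(1.00·0.5461 − 0.8377·0.5566)]
  = 12.6 / 1.3643 = 9.235 m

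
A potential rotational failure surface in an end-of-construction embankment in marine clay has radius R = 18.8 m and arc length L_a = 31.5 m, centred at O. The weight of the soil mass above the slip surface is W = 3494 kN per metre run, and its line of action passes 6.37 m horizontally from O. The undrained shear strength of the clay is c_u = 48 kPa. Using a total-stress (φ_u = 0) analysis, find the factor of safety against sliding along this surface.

Taking moments about the centre O, the resisting moment is provided by the undrained shear strength acting along the arc:
M_R = c_u·L_a·R = 48·31.50·18.8 = 28425.6 kN·m/m
M_D = W·d = 3494·6.37 = 22256.8 kN·m/m
FS = M_R / M_D = 28425.6 / 22256.8 = 1.277

FS = 1.28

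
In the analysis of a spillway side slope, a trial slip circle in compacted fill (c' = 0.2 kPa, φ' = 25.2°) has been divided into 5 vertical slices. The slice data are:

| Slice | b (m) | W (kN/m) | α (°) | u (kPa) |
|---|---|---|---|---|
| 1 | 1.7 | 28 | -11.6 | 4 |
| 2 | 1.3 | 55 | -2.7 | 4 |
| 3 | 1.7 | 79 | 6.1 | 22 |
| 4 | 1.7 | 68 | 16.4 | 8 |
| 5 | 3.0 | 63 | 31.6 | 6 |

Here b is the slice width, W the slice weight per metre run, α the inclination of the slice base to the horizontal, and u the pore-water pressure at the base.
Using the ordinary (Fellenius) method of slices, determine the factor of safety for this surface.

FS = 1.79

Ordinary method of slices: FS = Σ[c'·Δl_i + (W_i cosα_i − u_i·Δl_i)·tanφ'] / Σ W_i sinα_i, with Δl_i = b_i / cosα_i.
Slice 1: Δl = 1.7/cos(-11.6°) = 1.735 m; N'_1 = 28·cos(-11.6°) − 4·1.735 = 20.5; c'Δl = 0.35; W sinα = -5.6
Slice 2: Δl = 1.3/cos(-2.7°) = 1.301 m; N'_2 = 55·cos(-2.7°) − 4·1.301 = 49.7; c'Δl = 0.26; W sinα = -2.6
Slice 3: Δl = 1.7/cos6.1° = 1.710 m; N'_3 = 79·cos6.1° − 22·1.710 = 40.9; c'Δl = 0.34; W sinα = 8.4
Slice 4: Δl = 1.7/cos16.4° = 1.772 m; N'_4 = 68·cos16.4° − 8·1.772 = 51.1; c'Δl = 0.35; W sinα = 19.2
Slice 5: Δl = 3.0/cos31.6° = 3.522 m; N'_5 = 63·cos31.6° − 6·3.522 = 32.5; c'Δl = 0.70; W sinα = 33.0
Σc'Δl = 2.0 kN/m; ΣN' = 194.7 kN/m; ΣW sinα = 52.4 kN/m
Resisting = 2.0 + 194.7·tan25.2° = 2.0 + 91.6 = 93.6 kN/m
FS = 93.6 / 52.4 = 1.788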